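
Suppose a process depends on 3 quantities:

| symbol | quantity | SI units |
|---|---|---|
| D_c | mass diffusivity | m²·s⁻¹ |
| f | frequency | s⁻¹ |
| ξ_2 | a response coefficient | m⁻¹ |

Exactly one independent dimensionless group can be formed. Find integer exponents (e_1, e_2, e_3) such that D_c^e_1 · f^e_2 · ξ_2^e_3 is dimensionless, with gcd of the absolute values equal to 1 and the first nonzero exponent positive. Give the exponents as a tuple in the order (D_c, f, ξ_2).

L: e_1·(2) + e_2·(0) + e_3·(-1) = 0
T: e_1·(-1) + e_2·(-1) + e_3·(0) = 0
Solving this homogeneous linear system for the smallest-integer solution (first nonzero entry positive) gives (1, -1, 2).

(1, -1, 2)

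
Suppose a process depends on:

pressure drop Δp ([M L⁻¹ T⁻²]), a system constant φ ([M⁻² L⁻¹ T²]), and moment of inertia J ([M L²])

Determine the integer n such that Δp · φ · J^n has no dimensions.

1

Balance the M exponent: (1)·n from J, plus (1) + (-2) = -1 from the rest, must sum to zero.
n − 1 = 0, so n = 1.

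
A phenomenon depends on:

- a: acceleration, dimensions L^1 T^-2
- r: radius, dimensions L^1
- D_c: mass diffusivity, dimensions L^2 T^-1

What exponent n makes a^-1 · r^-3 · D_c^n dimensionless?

2

Balance the L exponent: (2)·n from D_c, plus −(1) − 3·(1) = -4 from the rest, must sum to zero.
2n − 4 = 0, so n = 2.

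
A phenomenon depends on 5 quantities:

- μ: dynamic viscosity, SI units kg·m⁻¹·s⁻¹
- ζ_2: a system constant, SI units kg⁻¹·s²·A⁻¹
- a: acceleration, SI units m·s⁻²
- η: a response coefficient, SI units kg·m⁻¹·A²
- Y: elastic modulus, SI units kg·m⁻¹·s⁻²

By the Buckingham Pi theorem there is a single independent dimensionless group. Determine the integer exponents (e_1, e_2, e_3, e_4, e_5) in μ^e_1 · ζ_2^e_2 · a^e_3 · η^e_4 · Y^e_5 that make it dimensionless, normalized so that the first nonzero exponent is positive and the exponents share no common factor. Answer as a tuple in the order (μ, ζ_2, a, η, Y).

M: e_1·(1) + e_2·(-1) + e_3·(0) + e_4·(1) + e_5·(1) = 0
L: e_1·(-1) + e_2·(0) + e_3·(1) + e_4·(-1) + e_5·(-1) = 0
T: e_1·(-1) + e_2·(2) + e_3·(-2) + e_4·(0) + e_5·(-2) = 0
I: e_1·(0) + e_2·(-1) + e_3·(0) + e_4·(2) + e_5·(0) = 0
Solving this homogeneous linear system for the smallest-integer solution (first nonzero entry positive) gives (2, 2, 2, 1, -1).

(2, 2, 2, 1, -1)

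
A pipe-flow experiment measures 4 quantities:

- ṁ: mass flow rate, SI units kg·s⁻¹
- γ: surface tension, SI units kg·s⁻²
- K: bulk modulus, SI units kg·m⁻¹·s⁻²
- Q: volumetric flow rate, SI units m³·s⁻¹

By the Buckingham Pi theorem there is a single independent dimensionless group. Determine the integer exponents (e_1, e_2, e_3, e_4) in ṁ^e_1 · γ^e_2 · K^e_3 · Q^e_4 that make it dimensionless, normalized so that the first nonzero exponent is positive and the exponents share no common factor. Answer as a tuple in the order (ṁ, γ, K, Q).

(1, -4, 3, 1)

M: e_1·(1) + e_2·(1) + e_3·(1) + e_4·(0) = 0
L: e_1·(0) + e_2·(0) + e_3·(-1) + e_4·(3) = 0
T: e_1·(-1) + e_2·(-2) + e_3·(-2) + e_4·(-1) = 0
Solving this homogeneous linear system for the smallest-integer solution (first nonzero entry positive) gives (1, -4, 3, 1).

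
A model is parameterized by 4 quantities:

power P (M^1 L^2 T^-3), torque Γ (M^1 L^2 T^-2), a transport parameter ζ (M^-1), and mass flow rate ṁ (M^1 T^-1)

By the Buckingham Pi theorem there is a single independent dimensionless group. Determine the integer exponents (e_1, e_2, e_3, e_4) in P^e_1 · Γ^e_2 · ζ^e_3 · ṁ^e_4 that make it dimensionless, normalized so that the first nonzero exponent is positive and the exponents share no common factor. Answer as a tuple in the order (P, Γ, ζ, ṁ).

(1, -1, -1, -1)

M: e_1·(1) + e_2·(1) + e_3·(-1) + e_4·(1) = 0
L: e_1·(2) + e_2·(2) + e_3·(0) + e_4·(0) = 0
T: e_1·(-3) + e_2·(-2) + e_3·(0) + e_4·(-1) = 0
Solving this homogeneous linear system for the smallest-integer solution (first nonzero entry positive) gives (1, -1, -1, -1).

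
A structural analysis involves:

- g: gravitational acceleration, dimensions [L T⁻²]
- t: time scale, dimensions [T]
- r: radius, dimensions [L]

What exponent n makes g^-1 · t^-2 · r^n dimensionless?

Balance the L exponent: (1)·n from r, plus −(1) − 2·(0) = -1 from the rest, must sum to zero.
n − 1 = 0, so n = 1.

1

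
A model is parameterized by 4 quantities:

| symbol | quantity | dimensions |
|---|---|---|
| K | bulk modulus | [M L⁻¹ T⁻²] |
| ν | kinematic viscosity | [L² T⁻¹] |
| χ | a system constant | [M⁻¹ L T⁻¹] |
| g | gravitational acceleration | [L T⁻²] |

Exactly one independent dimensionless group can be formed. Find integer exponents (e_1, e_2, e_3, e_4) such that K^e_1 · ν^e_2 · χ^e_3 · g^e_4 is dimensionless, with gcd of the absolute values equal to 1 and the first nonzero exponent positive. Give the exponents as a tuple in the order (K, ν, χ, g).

M: e_1·(1) + e_2·(0) + e_3·(-1) + e_4·(0) = 0
L: e_1·(-1) + e_2·(2) + e_3·(1) + e_4·(1) = 0
T: e_1·(-2) + e_2·(-1) + e_3·(-1) + e_4·(-2) = 0
Solving this homogeneous linear system for the smallest-integer solution (first nonzero entry positive) gives (1, 1, 1, -2).

(1, 1, 1, -2)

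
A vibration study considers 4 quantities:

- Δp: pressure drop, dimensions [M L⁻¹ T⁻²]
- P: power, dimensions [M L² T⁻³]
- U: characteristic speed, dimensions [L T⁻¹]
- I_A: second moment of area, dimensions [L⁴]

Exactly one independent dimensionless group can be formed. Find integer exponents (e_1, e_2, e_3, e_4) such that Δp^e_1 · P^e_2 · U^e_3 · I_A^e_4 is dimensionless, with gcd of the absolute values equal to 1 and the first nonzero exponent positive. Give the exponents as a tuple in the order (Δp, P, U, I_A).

M: e_1·(1) + e_2·(1) + e_3·(0) + e_4·(0) = 0
L: e_1·(-1) + e_2·(2) + e_3·(1) + e_4·(4) = 0
T: e_1·(-2) + e_2·(-3) + e_3·(-1) + e_4·(0) = 0
Solving this homogeneous linear system for the smallest-integer solution (first nonzero entry positive) gives (2, -2, 2, 1).

(2, -2, 2, 1)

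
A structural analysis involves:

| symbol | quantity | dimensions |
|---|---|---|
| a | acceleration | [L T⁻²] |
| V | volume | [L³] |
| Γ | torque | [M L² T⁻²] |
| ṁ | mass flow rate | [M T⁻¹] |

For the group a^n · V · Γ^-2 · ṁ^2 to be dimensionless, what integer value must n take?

Balance the L exponent: (1)·n from a, plus (3) − 2·(2) + 2·(0) = -1 from the rest, must sum to zero.
n − 1 = 0, so n = 1.

1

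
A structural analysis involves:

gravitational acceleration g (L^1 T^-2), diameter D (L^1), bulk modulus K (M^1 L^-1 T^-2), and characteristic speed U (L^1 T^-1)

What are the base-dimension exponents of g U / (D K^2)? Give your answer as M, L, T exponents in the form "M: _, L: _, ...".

Collect each base-dimension exponent across the product:
  M: (0) − (0) − 2·(1) + (0) = -2
  L: (1) − (1) − 2·(-1) + (1) = 3
  T: (-2) − (0) − 2·(-2) + (-1) = 1
So the dimensions are [M⁻² L³ T].

M: -2, L: 3, T: 1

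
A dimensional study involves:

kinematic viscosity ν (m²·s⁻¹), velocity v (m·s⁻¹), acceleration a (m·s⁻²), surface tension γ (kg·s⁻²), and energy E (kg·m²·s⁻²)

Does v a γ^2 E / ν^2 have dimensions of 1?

Sum the exponent of each base dimension across the product:
  M: −2·[ν]_M + [v]_M + [a]_M + 2·[γ]_M + [E]_M = −2·(0) + (0) + (0) + 2·(1) + (1) = 3
  L: −2·[ν]_L + [v]_L + [a]_L + 2·[γ]_L + [E]_L = −2·(2) + (1) + (1) + 2·(0) + (2) = 0
  T: −2·[ν]_T + [v]_T + [a]_T + 2·[γ]_T + [E]_T = −2·(-1) + (-1) + (-2) + 2·(-2) + (-2) = -7
Net dimensions [M³ T⁻⁷] ≠ [1] — not dimensionless.

no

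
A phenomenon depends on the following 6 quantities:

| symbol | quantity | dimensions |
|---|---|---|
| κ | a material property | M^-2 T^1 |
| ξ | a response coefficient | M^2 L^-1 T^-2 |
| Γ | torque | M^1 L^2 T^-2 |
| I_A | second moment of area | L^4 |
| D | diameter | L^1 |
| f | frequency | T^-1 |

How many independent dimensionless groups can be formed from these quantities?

3

There are 6 variables and 3 base dimensions (M, L, T).
The dimension matrix has rank 3.
Independent dimensionless groups: 6 − 3 = 3.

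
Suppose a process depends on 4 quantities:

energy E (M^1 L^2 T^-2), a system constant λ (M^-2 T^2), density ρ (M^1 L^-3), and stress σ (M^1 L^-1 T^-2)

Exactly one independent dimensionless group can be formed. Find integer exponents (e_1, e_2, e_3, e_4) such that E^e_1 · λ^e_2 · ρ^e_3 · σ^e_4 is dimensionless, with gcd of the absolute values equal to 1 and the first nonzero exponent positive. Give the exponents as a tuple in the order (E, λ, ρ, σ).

M: e_1·(1) + e_2·(-2) + e_3·(1) + e_4·(1) = 0
L: e_1·(2) + e_2·(0) + e_3·(-3) + e_4·(-1) = 0
T: e_1·(-2) + e_2·(2) + e_3·(0) + e_4·(-2) = 0
Solving this homogeneous linear system for the smallest-integer solution (first nonzero entry positive) gives (4, 3, 3, -1).

(4, 3, 3, -1)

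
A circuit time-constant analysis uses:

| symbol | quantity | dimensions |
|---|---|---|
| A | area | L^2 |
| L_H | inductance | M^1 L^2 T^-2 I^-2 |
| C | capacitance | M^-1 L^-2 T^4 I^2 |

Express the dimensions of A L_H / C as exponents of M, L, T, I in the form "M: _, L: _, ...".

M: 2, L: 6, T: -6, I: -4

Collect each base-dimension exponent across the product:
  M: (0) + (1) − (-1) = 2
  L: (2) + (2) − (-2) = 6
  T: (0) + (-2) − (4) = -6
  I: (0) + (-2) − (2) = -4
So the dimensions are [M² L⁶ T⁻⁶ I⁻⁴].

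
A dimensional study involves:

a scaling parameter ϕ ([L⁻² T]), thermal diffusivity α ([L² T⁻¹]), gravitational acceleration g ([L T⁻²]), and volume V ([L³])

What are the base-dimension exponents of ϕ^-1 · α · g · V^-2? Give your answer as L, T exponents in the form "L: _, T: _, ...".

L: -1, T: -4

Collect each base-dimension exponent across the product:
  L: −(-2) + (2) + (1) − 2·(3) = -1
  T: −(1) + (-1) + (-2) − 2·(0) = -4
So the dimensions are [L⁻¹ T⁻⁴].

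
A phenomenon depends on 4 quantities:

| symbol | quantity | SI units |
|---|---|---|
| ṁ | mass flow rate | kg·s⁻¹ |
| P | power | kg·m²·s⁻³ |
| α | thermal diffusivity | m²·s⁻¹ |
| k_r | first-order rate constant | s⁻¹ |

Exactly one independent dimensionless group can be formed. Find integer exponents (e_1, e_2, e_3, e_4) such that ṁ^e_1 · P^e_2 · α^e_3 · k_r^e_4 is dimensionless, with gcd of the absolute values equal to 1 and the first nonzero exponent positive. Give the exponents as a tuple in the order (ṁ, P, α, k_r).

(1, -1, 1, 1)

M: e_1·(1) + e_2·(1) + e_3·(0) + e_4·(0) = 0
L: e_1·(0) + e_2·(2) + e_3·(2) + e_4·(0) = 0
T: e_1·(-1) + e_2·(-3) + e_3·(-1) + e_4·(-1) = 0
Solving this homogeneous linear system for the smallest-integer solution (first nonzero entry positive) gives (1, -1, 1, 1).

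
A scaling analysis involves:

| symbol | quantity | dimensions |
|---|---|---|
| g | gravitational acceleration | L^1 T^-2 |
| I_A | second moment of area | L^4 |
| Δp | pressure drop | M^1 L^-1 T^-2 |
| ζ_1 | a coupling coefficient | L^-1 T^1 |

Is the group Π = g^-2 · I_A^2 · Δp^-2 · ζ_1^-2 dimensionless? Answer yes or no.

Sum the exponent of each base dimension across the product:
  M: −2·[g]_M + 2·[I_A]_M − 2·[Δp]_M − 2·[ζ_1]_M = −2·(0) + 2·(0) − 2·(1) − 2·(0) = -2
  L: −2·[g]_L + 2·[I_A]_L − 2·[Δp]_L − 2·[ζ_1]_L = −2·(1) + 2·(4) − 2·(-1) − 2·(-1) = 10
  T: −2·[g]_T + 2·[I_A]_T − 2·[Δp]_T − 2·[ζ_1]_T = −2·(-2) + 2·(0) − 2·(-2) − 2·(1) = 6
Net dimensions [M⁻² L¹⁰ T⁶] ≠ [1] — not dimensionless.

no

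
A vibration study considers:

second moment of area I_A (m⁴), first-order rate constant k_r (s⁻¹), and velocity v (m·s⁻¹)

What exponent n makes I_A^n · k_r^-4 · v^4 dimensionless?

Balance the L exponent: (4)·n from I_A, plus −4·(0) + 4·(1) = 4 from the rest, must sum to zero.
4n + 4 = 0, so n = -1.

-1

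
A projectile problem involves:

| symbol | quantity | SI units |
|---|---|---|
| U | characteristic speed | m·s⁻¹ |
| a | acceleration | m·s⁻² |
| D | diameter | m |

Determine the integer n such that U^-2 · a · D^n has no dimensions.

1

Balance the L exponent: (1)·n from D, plus −2·(1) + (1) = -1 from the rest, must sum to zero.
n − 1 = 0, so n = 1.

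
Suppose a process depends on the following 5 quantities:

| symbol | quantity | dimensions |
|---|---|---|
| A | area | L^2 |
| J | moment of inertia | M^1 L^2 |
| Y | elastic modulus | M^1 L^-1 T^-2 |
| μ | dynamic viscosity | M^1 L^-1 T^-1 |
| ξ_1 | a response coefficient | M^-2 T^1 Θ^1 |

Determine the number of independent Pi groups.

There are 5 variables and 4 base dimensions (M, L, T, Θ).
The dimension matrix has rank 4.
Independent dimensionless groups: 5 − 4 = 1.

1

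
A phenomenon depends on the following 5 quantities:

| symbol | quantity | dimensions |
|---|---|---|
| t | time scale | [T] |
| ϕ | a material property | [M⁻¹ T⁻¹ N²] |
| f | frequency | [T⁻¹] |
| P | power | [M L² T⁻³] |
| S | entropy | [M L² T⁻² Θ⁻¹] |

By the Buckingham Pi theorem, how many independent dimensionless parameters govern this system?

1

There are 5 variables and 5 base dimensions (M, L, T, Θ, N).
The dimension matrix has rank 4 (less than 5: the dimension vectors are linearly dependent).
Independent dimensionless groups: 5 − 4 = 1.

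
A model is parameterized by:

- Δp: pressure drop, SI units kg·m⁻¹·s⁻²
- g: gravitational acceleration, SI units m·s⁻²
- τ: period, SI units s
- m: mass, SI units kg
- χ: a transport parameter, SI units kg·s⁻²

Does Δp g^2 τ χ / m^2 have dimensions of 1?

Sum the exponent of each base dimension across the product:
  M: [Δp]_M + 2·[g]_M + [τ]_M − 2·[m]_M + [χ]_M = (1) + 2·(0) + (0) − 2·(1) + (1) = 0
  L: [Δp]_L + 2·[g]_L + [τ]_L − 2·[m]_L + [χ]_L = (-1) + 2·(1) + (0) − 2·(0) + (0) = 1
  T: [Δp]_T + 2·[g]_T + [τ]_T − 2·[m]_T + [χ]_T = (-2) + 2·(-2) + (1) − 2·(0) + (-2) = -7
Net dimensions [L T⁻⁷] ≠ [1] — not dimensionless.

no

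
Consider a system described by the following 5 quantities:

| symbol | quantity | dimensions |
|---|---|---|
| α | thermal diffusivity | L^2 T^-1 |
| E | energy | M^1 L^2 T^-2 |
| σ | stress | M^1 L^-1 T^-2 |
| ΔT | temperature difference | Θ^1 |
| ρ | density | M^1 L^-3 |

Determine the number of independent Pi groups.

1

There are 5 variables and 4 base dimensions (M, L, T, Θ).
The dimension matrix has rank 4.
Independent dimensionless groups: 5 − 4 = 1.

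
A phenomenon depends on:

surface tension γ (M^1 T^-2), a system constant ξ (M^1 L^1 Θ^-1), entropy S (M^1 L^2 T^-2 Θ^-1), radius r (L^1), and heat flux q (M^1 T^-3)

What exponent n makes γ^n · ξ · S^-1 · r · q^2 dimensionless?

Balance the M exponent: (1)·n from γ, plus (1) − (1) + (0) + 2·(1) = 2 from the rest, must sum to zero.
n + 2 = 0, so n = -2.

-2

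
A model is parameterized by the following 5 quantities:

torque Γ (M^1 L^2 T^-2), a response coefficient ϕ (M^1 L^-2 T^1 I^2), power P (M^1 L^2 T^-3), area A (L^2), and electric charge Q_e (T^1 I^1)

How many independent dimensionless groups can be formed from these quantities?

1

There are 5 variables and 4 base dimensions (M, L, T, I).
The dimension matrix has rank 4.
Independent dimensionless groups: 5 − 4 = 1.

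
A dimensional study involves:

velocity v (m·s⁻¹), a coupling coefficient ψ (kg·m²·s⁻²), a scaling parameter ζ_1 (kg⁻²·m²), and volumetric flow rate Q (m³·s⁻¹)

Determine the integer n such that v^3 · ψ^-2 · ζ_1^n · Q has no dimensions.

-1

Balance the M exponent: (-2)·n from ζ_1, plus 3·(0) − 2·(1) + (0) = -2 from the rest, must sum to zero.
-2n − 2 = 0, so n = -1.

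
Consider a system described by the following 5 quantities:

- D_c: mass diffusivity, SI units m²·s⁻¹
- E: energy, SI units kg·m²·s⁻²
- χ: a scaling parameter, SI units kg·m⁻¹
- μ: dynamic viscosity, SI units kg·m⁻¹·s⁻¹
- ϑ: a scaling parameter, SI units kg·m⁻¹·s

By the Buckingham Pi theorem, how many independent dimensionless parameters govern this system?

There are 5 variables and 3 base dimensions (M, L, T).
The dimension matrix has rank 3.
Independent dimensionless groups: 5 − 3 = 2.

2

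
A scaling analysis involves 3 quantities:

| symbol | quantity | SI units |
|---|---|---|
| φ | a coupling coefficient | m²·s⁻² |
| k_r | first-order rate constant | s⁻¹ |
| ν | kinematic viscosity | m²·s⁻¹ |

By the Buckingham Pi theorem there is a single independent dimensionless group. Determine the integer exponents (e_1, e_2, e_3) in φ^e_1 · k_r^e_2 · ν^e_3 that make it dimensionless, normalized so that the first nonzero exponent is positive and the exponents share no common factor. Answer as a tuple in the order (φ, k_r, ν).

L: e_1·(2) + e_2·(0) + e_3·(2) = 0
T: e_1·(-2) + e_2·(-1) + e_3·(-1) = 0
Solving this homogeneous linear system for the smallest-integer solution (first nonzero entry positive) gives (1, -1, -1).

(1, -1, -1)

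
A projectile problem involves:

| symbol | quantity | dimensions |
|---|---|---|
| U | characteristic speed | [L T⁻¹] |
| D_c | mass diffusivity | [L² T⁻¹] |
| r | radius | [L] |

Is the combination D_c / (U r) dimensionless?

Sum the exponent of each base dimension across the product:
  L: −[U]_L + [D_c]_L − [r]_L = −(1) + (2) − (1) = 0
  T: −[U]_T + [D_c]_T − [r]_T = −(-1) + (-1) − (0) = 0
All base exponents vanish — dimensionless.

yes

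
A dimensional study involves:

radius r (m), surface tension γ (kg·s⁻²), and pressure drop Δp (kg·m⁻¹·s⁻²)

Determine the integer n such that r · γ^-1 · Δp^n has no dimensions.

1

Balance the M exponent: (1)·n from Δp, plus (0) − (1) = -1 from the rest, must sum to zero.
n − 1 = 0, so n = 1.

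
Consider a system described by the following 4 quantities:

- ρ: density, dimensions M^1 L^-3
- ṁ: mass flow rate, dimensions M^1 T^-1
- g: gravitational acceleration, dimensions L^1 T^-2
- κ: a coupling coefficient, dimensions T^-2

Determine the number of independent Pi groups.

There are 4 variables and 3 base dimensions (M, L, T).
The dimension matrix has rank 3.
Independent dimensionless groups: 4 − 3 = 1.

1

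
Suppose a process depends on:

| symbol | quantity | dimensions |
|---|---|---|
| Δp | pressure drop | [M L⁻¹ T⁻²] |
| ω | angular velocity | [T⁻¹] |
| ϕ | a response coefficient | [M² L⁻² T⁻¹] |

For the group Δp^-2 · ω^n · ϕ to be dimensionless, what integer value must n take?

3

Balance the T exponent: (-1)·n from ω, plus −2·(-2) + (-1) = 3 from the rest, must sum to zero.
−n + 3 = 0, so n = 3.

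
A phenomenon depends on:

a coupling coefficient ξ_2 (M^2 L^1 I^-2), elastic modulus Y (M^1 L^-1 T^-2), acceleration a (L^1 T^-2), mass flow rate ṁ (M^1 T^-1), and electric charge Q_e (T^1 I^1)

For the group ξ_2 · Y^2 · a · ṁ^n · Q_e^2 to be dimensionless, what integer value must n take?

-4

Balance the M exponent: (1)·n from ṁ, plus (2) + 2·(1) + (0) + 2·(0) = 4 from the rest, must sum to zero.
n + 4 = 0, so n = -4.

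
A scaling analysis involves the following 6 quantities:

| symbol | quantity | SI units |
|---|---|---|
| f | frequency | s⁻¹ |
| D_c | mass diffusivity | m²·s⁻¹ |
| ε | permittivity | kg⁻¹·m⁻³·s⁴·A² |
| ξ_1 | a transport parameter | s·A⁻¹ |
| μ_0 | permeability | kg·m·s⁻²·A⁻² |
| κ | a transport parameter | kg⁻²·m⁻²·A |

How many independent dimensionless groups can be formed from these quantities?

2

There are 6 variables and 4 base dimensions (M, L, T, I).
The dimension matrix has rank 4.
Independent dimensionless groups: 6 − 4 = 2.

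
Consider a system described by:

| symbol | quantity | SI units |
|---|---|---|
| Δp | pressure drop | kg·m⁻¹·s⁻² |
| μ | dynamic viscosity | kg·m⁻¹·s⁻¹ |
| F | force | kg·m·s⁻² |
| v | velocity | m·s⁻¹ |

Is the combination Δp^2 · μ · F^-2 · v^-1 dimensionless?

Sum the exponent of each base dimension across the product:
  M: 2·[Δp]_M + [μ]_M − 2·[F]_M − [v]_M = 2·(1) + (1) − 2·(1) − (0) = 1
  L: 2·[Δp]_L + [μ]_L − 2·[F]_L − [v]_L = 2·(-1) + (-1) − 2·(1) − (1) = -6
  T: 2·[Δp]_T + [μ]_T − 2·[F]_T − [v]_T = 2·(-2) + (-1) − 2·(-2) − (-1) = 0
Net dimensions [M L⁻⁶] ≠ [1] — not dimensionless.

no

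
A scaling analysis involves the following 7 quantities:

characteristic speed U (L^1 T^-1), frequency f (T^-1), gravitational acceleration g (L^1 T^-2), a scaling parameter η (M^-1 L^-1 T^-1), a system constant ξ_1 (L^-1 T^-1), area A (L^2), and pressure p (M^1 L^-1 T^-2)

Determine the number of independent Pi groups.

4

There are 7 variables and 3 base dimensions (M, L, T).
The dimension matrix has rank 3.
Independent dimensionless groups: 7 − 3 = 4.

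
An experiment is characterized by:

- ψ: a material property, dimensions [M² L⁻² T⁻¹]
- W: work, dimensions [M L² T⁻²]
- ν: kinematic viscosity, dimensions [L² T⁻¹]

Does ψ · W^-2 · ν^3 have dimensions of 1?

Sum the exponent of each base dimension across the product:
  M: [ψ]_M − 2·[W]_M + 3·[ν]_M = (2) − 2·(1) + 3·(0) = 0
  L: [ψ]_L − 2·[W]_L + 3·[ν]_L = (-2) − 2·(2) + 3·(2) = 0
  T: [ψ]_T − 2·[W]_T + 3·[ν]_T = (-1) − 2·(-2) + 3·(-1) = 0
All base exponents vanish — dimensionless.

yes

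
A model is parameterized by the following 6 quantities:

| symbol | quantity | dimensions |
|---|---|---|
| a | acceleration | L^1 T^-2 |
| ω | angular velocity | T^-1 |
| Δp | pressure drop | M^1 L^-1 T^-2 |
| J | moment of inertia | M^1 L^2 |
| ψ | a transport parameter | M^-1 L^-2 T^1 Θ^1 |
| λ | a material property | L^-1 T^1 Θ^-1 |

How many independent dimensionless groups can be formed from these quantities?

There are 6 variables and 4 base dimensions (M, L, T, Θ).
The dimension matrix has rank 4.
Independent dimensionless groups: 6 − 4 = 2.

2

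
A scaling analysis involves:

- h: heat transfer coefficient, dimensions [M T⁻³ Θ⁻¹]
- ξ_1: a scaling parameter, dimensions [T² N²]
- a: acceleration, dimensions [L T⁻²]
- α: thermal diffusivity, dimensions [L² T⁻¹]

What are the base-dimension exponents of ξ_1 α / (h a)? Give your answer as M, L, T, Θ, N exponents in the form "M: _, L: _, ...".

Collect each base-dimension exponent across the product:
  M: −(1) + (0) − (0) + (0) = -1
  L: −(0) + (0) − (1) + (2) = 1
  T: −(-3) + (2) − (-2) + (-1) = 6
  Θ: −(-1) + (0) − (0) + (0) = 1
  N: −(0) + (2) − (0) + (0) = 2
So the dimensions are [M⁻¹ L T⁶ Θ N²].

M: -1, L: 1, T: 6, Θ: 1, N: 2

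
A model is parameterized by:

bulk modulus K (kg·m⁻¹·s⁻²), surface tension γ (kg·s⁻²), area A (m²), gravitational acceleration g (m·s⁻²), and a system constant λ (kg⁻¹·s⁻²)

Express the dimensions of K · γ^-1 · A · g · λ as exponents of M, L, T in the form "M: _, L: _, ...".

M: -1, L: 2, T: -4

Collect each base-dimension exponent across the product:
  M: (1) − (1) + (0) + (0) + (-1) = -1
  L: (-1) − (0) + (2) + (1) + (0) = 2
  T: (-2) − (-2) + (0) + (-2) + (-2) = -4
So the dimensions are [M⁻¹ L² T⁻⁴].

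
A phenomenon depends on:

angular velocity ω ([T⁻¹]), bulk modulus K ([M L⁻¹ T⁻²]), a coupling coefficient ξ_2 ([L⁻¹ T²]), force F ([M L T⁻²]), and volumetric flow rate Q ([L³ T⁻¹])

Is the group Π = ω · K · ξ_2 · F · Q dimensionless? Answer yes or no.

Sum the exponent of each base dimension across the product:
  M: [ω]_M + [K]_M + [ξ_2]_M + [F]_M + [Q]_M = (0) + (1) + (0) + (1) + (0) = 2
  L: [ω]_L + [K]_L + [ξ_2]_L + [F]_L + [Q]_L = (0) + (-1) + (-1) + (1) + (3) = 2
  T: [ω]_T + [K]_T + [ξ_2]_T + [F]_T + [Q]_T = (-1) + (-2) + (2) + (-2) + (-1) = -4
Net dimensions [M² L² T⁻⁴] ≠ [1] — not dimensionless.

no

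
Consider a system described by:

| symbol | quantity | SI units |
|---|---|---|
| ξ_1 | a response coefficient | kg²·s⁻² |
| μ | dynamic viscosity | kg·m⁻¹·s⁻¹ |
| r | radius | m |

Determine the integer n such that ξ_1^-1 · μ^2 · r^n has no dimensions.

Balance the L exponent: (1)·n from r, plus −(0) + 2·(-1) = -2 from the rest, must sum to zero.
n − 2 = 0, so n = 2.

2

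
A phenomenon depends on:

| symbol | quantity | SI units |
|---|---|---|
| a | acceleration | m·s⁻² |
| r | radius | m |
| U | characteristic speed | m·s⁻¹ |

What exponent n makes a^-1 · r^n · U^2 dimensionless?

-1

Balance the L exponent: (1)·n from r, plus −(1) + 2·(1) = 1 from the rest, must sum to zero.
n + 1 = 0, so n = -1.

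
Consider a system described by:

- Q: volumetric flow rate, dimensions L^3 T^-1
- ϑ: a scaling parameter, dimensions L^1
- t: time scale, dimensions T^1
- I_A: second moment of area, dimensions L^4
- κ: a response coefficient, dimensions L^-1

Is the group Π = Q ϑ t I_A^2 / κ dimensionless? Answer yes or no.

no

Sum the exponent of each base dimension across the product:
  L: [Q]_L + [ϑ]_L + [t]_L + 2·[I_A]_L − [κ]_L = (3) + (1) + (0) + 2·(4) − (-1) = 13
  T: [Q]_T + [ϑ]_T + [t]_T + 2·[I_A]_T − [κ]_T = (-1) + (0) + (1) + 2·(0) − (0) = 0
Net dimensions [L¹³] ≠ [1] — not dimensionless.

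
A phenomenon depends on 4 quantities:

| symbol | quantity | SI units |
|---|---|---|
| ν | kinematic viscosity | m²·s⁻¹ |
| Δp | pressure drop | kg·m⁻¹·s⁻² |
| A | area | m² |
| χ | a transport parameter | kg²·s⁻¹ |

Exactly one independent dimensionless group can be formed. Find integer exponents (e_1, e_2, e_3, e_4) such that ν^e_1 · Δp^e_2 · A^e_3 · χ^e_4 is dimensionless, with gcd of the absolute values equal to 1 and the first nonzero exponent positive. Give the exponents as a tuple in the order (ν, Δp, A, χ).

M: e_1·(0) + e_2·(1) + e_3·(0) + e_4·(2) = 0
L: e_1·(2) + e_2·(-1) + e_3·(2) + e_4·(0) = 0
T: e_1·(-1) + e_2·(-2) + e_3·(0) + e_4·(-1) = 0
Solving this homogeneous linear system for the smallest-integer solution (first nonzero entry positive) gives (3, -2, -4, 1).

(3, -2, -4, 1)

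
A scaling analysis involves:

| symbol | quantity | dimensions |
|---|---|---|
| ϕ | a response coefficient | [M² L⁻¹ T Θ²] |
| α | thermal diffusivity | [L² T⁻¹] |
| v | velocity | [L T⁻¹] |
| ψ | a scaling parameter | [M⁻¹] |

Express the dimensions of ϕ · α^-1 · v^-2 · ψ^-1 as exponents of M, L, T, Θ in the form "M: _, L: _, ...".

Collect each base-dimension exponent across the product:
  M: (2) − (0) − 2·(0) − (-1) = 3
  L: (-1) − (2) − 2·(1) − (0) = -5
  T: (1) − (-1) − 2·(-1) − (0) = 4
  Θ: (2) − (0) − 2·(0) − (0) = 2
So the dimensions are [M³ L⁻⁵ T⁴ Θ²].

M: 3, L: -5, T: 4, Θ: 2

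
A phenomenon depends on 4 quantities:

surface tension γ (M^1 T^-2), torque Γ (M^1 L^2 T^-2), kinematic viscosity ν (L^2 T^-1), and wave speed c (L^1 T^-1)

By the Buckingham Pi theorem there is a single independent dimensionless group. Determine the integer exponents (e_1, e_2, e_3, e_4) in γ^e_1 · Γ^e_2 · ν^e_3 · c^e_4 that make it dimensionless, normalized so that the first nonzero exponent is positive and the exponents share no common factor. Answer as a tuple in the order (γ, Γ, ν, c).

M: e_1·(1) + e_2·(1) + e_3·(0) + e_4·(0) = 0
L: e_1·(0) + e_2·(2) + e_3·(2) + e_4·(1) = 0
T: e_1·(-2) + e_2·(-2) + e_3·(-1) + e_4·(-1) = 0
Solving this homogeneous linear system for the smallest-integer solution (first nonzero entry positive) gives (1, -1, 2, -2).

(1, -1, 2, -2)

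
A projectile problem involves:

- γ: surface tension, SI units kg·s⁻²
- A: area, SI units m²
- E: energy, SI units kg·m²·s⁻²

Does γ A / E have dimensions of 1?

yes

Sum the exponent of each base dimension across the product:
  M: [γ]_M + [A]_M − [E]_M = (1) + (0) − (1) = 0
  L: [γ]_L + [A]_L − [E]_L = (0) + (2) − (2) = 0
  T: [γ]_T + [A]_T − [E]_T = (-2) + (0) − (-2) = 0
All base exponents vanish — dimensionless.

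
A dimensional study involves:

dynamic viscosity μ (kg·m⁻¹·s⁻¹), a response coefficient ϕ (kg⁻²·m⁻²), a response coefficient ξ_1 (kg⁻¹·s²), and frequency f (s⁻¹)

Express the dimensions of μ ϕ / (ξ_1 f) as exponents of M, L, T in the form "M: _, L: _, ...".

Collect each base-dimension exponent across the product:
  M: (1) + (-2) − (-1) − (0) = 0
  L: (-1) + (-2) − (0) − (0) = -3
  T: (-1) + (0) − (2) − (-1) = -2
So the dimensions are [L⁻³ T⁻²].

M: 0, L: -3, T: -2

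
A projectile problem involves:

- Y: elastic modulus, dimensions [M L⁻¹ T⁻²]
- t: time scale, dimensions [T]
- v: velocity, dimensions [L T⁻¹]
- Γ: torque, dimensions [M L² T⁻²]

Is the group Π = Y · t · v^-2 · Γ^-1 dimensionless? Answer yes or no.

Sum the exponent of each base dimension across the product:
  M: [Y]_M + [t]_M − 2·[v]_M − [Γ]_M = (1) + (0) − 2·(0) − (1) = 0
  L: [Y]_L + [t]_L − 2·[v]_L − [Γ]_L = (-1) + (0) − 2·(1) − (2) = -5
  T: [Y]_T + [t]_T − 2·[v]_T − [Γ]_T = (-2) + (1) − 2·(-1) − (-2) = 3
Net dimensions [L⁻⁵ T³] ≠ [1] — not dimensionless.

no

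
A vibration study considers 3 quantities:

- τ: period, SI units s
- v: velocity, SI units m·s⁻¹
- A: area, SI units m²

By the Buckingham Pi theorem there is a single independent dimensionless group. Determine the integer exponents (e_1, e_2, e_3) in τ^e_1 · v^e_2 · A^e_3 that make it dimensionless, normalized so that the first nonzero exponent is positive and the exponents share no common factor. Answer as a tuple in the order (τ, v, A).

(2, 2, -1)

L: e_1·(0) + e_2·(1) + e_3·(2) = 0
T: e_1·(1) + e_2·(-1) + e_3·(0) = 0
Solving this homogeneous linear system for the smallest-integer solution (first nonzero entry positive) gives (2, 2, -1).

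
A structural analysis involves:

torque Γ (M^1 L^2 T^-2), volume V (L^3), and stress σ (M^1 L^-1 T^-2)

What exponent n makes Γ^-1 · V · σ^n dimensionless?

Balance the M exponent: (1)·n from σ, plus −(1) + (0) = -1 from the rest, must sum to zero.
n − 1 = 0, so n = 1.

1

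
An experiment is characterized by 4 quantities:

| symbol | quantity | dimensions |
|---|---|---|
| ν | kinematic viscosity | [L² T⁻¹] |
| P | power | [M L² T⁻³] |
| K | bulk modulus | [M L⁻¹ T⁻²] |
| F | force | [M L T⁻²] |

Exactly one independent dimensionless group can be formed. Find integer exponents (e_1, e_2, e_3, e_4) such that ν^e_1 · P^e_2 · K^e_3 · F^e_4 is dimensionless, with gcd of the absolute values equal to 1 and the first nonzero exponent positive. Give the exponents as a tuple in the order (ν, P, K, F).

M: e_1·(0) + e_2·(1) + e_3·(1) + e_4·(1) = 0
L: e_1·(2) + e_2·(2) + e_3·(-1) + e_4·(1) = 0
T: e_1·(-1) + e_2·(-3) + e_3·(-2) + e_4·(-2) = 0
Solving this homogeneous linear system for the smallest-integer solution (first nonzero entry positive) gives (2, -2, 1, 1).

(2, -2, 1, 1)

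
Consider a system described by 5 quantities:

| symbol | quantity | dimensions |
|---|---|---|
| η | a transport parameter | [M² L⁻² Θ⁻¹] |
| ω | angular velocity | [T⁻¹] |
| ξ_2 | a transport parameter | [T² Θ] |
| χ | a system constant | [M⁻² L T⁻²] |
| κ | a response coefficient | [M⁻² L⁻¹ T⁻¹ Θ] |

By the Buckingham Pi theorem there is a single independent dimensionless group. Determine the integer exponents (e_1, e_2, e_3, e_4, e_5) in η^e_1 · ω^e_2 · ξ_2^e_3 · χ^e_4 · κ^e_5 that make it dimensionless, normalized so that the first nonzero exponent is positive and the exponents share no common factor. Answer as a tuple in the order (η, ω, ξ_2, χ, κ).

(2, 1, 3, 3, -1)

M: e_1·(2) + e_2·(0) + e_3·(0) + e_4·(-2) + e_5·(-2) = 0
L: e_1·(-2) + e_2·(0) + e_3·(0) + e_4·(1) + e_5·(-1) = 0
T: e_1·(0) + e_2·(-1) + e_3·(2) + e_4·(-2) + e_5·(-1) = 0
Θ: e_1·(-1) + e_2·(0) + e_3·(1) + e_4·(0) + e_5·(1) = 0
Solving this homogeneous linear system for the smallest-integer solution (first nonzero entry positive) gives (2, 1, 3, 3, -1).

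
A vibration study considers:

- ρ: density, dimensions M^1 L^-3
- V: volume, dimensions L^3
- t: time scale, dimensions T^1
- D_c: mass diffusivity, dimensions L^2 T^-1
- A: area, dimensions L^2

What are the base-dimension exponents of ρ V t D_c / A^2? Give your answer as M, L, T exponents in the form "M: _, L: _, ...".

Collect each base-dimension exponent across the product:
  M: (1) + (0) + (0) + (0) − 2·(0) = 1
  L: (-3) + (3) + (0) + (2) − 2·(2) = -2
  T: (0) + (0) + (1) + (-1) − 2·(0) = 0
So the dimensions are [M L⁻²].

M: 1, L: -2, T: 0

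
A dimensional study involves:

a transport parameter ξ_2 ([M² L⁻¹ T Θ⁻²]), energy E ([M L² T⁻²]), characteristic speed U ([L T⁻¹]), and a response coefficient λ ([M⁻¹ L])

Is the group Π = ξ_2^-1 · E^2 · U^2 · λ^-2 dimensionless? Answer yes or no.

Sum the exponent of each base dimension across the product:
  M: −[ξ_2]_M + 2·[E]_M + 2·[U]_M − 2·[λ]_M = −(2) + 2·(1) + 2·(0) − 2·(-1) = 2
  L: −[ξ_2]_L + 2·[E]_L + 2·[U]_L − 2·[λ]_L = −(-1) + 2·(2) + 2·(1) − 2·(1) = 5
  T: −[ξ_2]_T + 2·[E]_T + 2·[U]_T − 2·[λ]_T = −(1) + 2·(-2) + 2·(-1) − 2·(0) = -7
  Θ: −[ξ_2]_Θ + 2·[E]_Θ + 2·[U]_Θ − 2·[λ]_Θ = −(-2) + 2·(0) + 2·(0) − 2·(0) = 2
Net dimensions [M² L⁵ T⁻⁷ Θ²] ≠ [1] — not dimensionless.

no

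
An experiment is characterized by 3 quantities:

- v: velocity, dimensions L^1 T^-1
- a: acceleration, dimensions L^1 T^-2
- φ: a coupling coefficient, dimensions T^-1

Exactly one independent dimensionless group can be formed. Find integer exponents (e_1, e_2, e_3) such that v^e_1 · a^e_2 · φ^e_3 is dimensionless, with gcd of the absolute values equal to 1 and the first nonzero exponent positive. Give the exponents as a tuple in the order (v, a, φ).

(1, -1, 1)

L: e_1·(1) + e_2·(1) + e_3·(0) = 0
T: e_1·(-1) + e_2·(-2) + e_3·(-1) = 0
Solving this homogeneous linear system for the smallest-integer solution (first nonzero entry positive) gives (1, -1, 1).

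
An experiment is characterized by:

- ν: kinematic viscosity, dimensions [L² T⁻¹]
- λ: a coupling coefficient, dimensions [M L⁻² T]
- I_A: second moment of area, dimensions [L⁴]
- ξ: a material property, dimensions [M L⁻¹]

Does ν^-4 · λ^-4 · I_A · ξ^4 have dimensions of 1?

yes

Sum the exponent of each base dimension across the product:
  M: −4·[ν]_M − 4·[λ]_M + [I_A]_M + 4·[ξ]_M = −4·(0) − 4·(1) + (0) + 4·(1) = 0
  L: −4·[ν]_L − 4·[λ]_L + [I_A]_L + 4·[ξ]_L = −4·(2) − 4·(-2) + (4) + 4·(-1) = 0
  T: −4·[ν]_T − 4·[λ]_T + [I_A]_T + 4·[ξ]_T = −4·(-1) − 4·(1) + (0) + 4·(0) = 0
All base exponents vanish — dimensionless.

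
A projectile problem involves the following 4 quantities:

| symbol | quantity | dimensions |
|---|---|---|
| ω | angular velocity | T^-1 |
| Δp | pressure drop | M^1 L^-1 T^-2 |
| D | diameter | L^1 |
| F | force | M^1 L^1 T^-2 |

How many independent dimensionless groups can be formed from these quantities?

1

There are 4 variables and 3 base dimensions (M, L, T).
The dimension matrix has rank 3.
Independent dimensionless groups: 4 − 3 = 1.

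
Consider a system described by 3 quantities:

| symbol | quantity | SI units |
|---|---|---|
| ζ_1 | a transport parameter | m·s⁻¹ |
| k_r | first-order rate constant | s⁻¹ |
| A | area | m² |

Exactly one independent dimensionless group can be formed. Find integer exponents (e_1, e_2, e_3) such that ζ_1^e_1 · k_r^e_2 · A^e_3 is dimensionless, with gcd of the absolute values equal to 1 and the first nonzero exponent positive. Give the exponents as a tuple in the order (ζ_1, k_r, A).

(2, -2, -1)

L: e_1·(1) + e_2·(0) + e_3·(2) = 0
T: e_1·(-1) + e_2·(-1) + e_3·(0) = 0
Solving this homogeneous linear system for the smallest-integer solution (first nonzero entry positive) gives (2, -2, -1).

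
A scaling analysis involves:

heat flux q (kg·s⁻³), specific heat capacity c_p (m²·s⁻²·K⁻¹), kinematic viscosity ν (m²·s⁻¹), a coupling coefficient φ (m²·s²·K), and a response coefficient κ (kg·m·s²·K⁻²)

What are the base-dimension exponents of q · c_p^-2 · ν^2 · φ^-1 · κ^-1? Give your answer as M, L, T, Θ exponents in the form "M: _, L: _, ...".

Collect each base-dimension exponent across the product:
  M: (1) − 2·(0) + 2·(0) − (0) − (1) = 0
  L: (0) − 2·(2) + 2·(2) − (2) − (1) = -3
  T: (-3) − 2·(-2) + 2·(-1) − (2) − (2) = -5
  Θ: (0) − 2·(-1) + 2·(0) − (1) − (-2) = 3
So the dimensions are [L⁻³ T⁻⁵ Θ³].

M: 0, L: -3, T: -5, Θ: 3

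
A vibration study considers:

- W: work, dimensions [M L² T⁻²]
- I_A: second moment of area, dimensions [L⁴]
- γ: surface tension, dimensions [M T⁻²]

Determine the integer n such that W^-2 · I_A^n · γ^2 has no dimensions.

1

Balance the L exponent: (4)·n from I_A, plus −2·(2) + 2·(0) = -4 from the rest, must sum to zero.
4n − 4 = 0, so n = 1.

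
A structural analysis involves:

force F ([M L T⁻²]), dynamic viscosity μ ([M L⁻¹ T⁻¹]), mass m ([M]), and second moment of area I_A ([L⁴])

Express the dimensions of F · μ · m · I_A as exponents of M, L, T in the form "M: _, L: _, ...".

Collect each base-dimension exponent across the product:
  M: (1) + (1) + (1) + (0) = 3
  L: (1) + (-1) + (0) + (4) = 4
  T: (-2) + (-1) + (0) + (0) = -3
So the dimensions are [M³ L⁴ T⁻³].

M: 3, L: 4, T: -3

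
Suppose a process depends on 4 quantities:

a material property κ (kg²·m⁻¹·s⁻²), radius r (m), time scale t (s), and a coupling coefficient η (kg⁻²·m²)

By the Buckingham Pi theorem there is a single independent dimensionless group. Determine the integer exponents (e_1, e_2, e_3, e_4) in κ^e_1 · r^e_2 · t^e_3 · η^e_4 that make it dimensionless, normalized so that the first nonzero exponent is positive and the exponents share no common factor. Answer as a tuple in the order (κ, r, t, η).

M: e_1·(2) + e_2·(0) + e_3·(0) + e_4·(-2) = 0
L: e_1·(-1) + e_2·(1) + e_3·(0) + e_4·(2) = 0
T: e_1·(-2) + e_2·(0) + e_3·(1) + e_4·(0) = 0
Solving this homogeneous linear system for the smallest-integer solution (first nonzero entry positive) gives (1, -1, 2, 1).

(1, -1, 2, 1)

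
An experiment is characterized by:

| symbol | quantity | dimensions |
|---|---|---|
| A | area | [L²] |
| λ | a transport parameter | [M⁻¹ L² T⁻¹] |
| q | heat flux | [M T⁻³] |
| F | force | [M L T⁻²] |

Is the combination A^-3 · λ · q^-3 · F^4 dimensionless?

Sum the exponent of each base dimension across the product:
  M: −3·[A]_M + [λ]_M − 3·[q]_M + 4·[F]_M = −3·(0) + (-1) − 3·(1) + 4·(1) = 0
  L: −3·[A]_L + [λ]_L − 3·[q]_L + 4·[F]_L = −3·(2) + (2) − 3·(0) + 4·(1) = 0
  T: −3·[A]_T + [λ]_T − 3·[q]_T + 4·[F]_T = −3·(0) + (-1) − 3·(-3) + 4·(-2) = 0
All base exponents vanish — dimensionless.

yes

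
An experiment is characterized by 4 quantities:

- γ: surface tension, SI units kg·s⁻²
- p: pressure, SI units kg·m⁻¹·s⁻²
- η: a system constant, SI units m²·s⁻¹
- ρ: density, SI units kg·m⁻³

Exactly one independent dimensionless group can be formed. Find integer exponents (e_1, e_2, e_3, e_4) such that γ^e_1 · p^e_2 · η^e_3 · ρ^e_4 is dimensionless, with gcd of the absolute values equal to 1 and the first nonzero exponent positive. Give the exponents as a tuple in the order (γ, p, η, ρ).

M: e_1·(1) + e_2·(1) + e_3·(0) + e_4·(1) = 0
L: e_1·(0) + e_2·(-1) + e_3·(2) + e_4·(-3) = 0
T: e_1·(-2) + e_2·(-2) + e_3·(-1) + e_4·(0) = 0
Solving this homogeneous linear system for the smallest-integer solution (first nonzero entry positive) gives (2, -1, -2, -1).

(2, -1, -2, -1)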